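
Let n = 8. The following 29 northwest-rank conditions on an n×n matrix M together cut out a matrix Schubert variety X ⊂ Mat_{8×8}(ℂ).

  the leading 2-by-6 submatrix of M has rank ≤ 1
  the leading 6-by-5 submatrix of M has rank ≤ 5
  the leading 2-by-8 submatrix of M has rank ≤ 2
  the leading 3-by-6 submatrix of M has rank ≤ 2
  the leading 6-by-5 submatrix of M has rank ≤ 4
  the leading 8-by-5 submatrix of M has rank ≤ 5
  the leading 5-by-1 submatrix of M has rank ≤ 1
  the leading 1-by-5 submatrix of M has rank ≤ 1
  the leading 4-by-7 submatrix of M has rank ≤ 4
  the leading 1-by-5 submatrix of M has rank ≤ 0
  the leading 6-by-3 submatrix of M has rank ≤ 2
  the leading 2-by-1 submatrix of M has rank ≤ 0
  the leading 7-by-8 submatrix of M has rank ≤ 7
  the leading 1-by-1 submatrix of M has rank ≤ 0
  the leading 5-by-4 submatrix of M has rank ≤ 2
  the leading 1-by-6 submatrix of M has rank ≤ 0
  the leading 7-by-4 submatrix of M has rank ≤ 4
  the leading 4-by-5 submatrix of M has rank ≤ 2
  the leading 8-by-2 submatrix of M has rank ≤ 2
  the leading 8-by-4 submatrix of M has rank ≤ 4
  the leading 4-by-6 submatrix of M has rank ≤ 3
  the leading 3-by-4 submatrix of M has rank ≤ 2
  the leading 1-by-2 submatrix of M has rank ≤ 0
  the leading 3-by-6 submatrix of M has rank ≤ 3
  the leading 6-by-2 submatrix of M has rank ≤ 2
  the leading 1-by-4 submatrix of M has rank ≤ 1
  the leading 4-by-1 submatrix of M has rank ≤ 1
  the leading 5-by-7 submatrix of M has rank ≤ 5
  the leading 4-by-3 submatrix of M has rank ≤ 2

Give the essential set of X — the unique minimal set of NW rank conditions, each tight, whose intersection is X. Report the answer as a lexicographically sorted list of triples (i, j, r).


Rank table r_w(8×8) implied by the 29 constraints:

  0, 0, 0, 0, 0, 0, 1, 1
  0, 1, 1, 1, 1, 1, 2, 2
  1, 2, 2, 2, 2, 2, 3, 3
  1, 2, 2, 2, 2, 3, 4, 4
  1, 2, 2, 2, 3, 4, 5, 5
  1, 2, 2, 3, 4, 5, 6, 6
  1, 2, 3, 4, 5, 6, 7, 7
  1, 2, 3, 4, 5, 6, 7, 8

the unique w with this rank table is (7, 2, 1, 6, 5, 4, 3, 8).

D(w) has 13 cells with 5 SE-corners; essential set:

[(1, 6, 0), (2, 1, 0), (4, 5, 2), (5, 4, 2), (6, 3, 2)]


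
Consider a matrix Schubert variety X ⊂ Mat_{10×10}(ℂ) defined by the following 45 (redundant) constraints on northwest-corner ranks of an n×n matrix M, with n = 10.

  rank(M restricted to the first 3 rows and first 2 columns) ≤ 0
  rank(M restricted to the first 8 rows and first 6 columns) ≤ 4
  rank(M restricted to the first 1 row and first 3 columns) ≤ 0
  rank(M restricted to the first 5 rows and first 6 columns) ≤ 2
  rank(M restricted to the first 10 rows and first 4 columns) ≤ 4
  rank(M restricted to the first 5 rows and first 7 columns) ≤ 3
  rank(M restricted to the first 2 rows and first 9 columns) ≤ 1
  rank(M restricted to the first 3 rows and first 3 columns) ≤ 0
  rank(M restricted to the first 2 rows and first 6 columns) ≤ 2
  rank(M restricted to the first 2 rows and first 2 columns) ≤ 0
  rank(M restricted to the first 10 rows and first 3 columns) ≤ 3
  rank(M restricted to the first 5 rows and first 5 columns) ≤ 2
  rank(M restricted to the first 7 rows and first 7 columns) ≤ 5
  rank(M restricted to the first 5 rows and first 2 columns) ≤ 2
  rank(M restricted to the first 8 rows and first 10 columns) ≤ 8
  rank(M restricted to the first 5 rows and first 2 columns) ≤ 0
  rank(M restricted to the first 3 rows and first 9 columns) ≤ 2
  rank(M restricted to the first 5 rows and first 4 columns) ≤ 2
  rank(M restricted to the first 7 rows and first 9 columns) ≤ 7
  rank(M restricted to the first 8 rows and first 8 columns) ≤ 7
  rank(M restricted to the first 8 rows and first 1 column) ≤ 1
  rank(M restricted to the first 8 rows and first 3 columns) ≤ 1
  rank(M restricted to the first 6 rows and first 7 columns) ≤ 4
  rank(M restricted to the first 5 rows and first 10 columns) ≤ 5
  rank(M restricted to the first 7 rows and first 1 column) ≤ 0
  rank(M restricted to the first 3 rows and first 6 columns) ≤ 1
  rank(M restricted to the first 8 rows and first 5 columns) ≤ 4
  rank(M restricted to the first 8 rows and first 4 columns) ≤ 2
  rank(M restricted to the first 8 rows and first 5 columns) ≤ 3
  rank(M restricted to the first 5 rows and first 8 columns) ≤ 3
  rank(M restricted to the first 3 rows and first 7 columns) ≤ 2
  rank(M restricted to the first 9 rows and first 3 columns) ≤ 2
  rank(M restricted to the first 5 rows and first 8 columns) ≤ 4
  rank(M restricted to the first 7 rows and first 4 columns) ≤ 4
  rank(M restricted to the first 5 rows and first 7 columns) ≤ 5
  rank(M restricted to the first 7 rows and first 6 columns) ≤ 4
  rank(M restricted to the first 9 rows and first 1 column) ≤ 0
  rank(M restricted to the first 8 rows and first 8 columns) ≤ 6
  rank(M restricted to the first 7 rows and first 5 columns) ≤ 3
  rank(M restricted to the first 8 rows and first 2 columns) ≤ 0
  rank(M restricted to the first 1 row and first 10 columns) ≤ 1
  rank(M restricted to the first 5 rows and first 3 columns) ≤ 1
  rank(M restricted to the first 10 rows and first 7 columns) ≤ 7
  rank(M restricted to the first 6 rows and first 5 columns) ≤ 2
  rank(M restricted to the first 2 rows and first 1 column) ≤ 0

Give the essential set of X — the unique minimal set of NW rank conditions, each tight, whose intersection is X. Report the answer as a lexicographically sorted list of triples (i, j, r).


Recovering R(i,j) via the rank-extension bound from the 45 conditions:

  R[1]: 0 | 0 | 0 | 1 | 1 | 1 | 1 | 1 | 1 | 1
  R[2]: 0 | 0 | 0 | 1 | 1 | 1 | 1 | 1 | 1 | 2
  R[3]: 0 | 0 | 0 | 1 | 1 | 1 | 2 | 2 | 2 | 3
  R[4]: 0 | 0 | 1 | 2 | 2 | 2 | 3 | 3 | 3 | 4
  R[5]: 0 | 0 | 1 | 2 | 2 | 2 | 3 | 3 | 4 | 5
  R[6]: 0 | 0 | 1 | 2 | 2 | 3 | 4 | 4 | 5 | 6
  R[7]: 0 | 0 | 1 | 2 | 3 | 4 | 5 | 5 | 6 | 7
  R[8]: 0 | 0 | 1 | 2 | 3 | 4 | 5 | 6 | 7 | 8
  R[9]: 0 | 1 | 2 | 3 | 4 | 5 | 6 | 7 | 8 | 9
  R[10]: 1 | 2 | 3 | 4 | 5 | 6 | 7 | 8 | 9 | 10

reading off 1-entries of Δ²R: w = (4, 10, 7, 3, 9, 6, 5, 8, 2, 1).

Rothe diagram D(w) (31 cells), 8 SE-corners (essential conditions):

[(2, 9, 1), (3, 3, 0), (3, 6, 1), (5, 6, 2), (5, 8, 3), (6, 5, 2), (8, 2, 0), (9, 1, 0)]


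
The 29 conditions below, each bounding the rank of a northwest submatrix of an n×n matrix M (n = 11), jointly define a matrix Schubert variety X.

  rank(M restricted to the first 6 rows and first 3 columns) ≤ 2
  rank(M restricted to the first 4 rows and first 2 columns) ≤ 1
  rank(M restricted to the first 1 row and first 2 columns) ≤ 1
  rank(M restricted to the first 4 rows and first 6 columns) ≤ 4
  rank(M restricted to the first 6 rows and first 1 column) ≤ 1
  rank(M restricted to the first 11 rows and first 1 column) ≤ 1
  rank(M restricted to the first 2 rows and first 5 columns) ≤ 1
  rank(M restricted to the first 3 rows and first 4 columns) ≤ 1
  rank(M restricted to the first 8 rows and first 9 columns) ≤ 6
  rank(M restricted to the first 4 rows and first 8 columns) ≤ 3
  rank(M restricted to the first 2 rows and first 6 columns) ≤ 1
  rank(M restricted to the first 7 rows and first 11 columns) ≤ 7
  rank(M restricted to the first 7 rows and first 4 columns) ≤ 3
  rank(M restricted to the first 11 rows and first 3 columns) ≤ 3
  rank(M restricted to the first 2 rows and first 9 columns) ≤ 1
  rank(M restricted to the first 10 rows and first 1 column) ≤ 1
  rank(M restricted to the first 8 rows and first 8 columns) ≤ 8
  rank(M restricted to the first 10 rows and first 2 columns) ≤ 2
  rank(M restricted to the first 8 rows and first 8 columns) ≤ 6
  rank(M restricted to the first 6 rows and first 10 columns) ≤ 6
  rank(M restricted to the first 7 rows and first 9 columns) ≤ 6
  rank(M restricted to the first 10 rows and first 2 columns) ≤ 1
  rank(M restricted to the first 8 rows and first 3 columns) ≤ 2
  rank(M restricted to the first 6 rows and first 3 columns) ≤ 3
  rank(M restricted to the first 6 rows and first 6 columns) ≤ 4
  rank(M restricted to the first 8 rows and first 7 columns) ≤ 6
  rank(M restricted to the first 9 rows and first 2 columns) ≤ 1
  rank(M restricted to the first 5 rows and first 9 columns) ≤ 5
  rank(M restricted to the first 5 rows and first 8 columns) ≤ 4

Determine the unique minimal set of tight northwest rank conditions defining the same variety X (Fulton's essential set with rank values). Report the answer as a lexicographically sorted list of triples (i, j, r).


Propagating the 29 rank bounds to every northwest block:

  1 | 1 | 1 | 1 | 1 | 1 | 1 | 1 | 1 | 1 | 1
  1 | 1 | 1 | 1 | 1 | 1 | 1 | 1 | 1 | 2 | 2
  1 | 1 | 1 | 1 | 2 | 2 | 2 | 2 | 2 | 3 | 3
  1 | 1 | 2 | 2 | 3 | 3 | 3 | 3 | 3 | 4 | 4
  1 | 1 | 2 | 3 | 4 | 4 | 4 | 4 | 4 | 5 | 5
  1 | 1 | 2 | 3 | 4 | 4 | 5 | 5 | 5 | 6 | 6
  1 | 1 | 2 | 3 | 4 | 5 | 6 | 6 | 6 | 7 | 7
  1 | 1 | 2 | 3 | 4 | 5 | 6 | 6 | 6 | 7 | 8
  1 | 1 | 2 | 3 | 4 | 5 | 6 | 7 | 7 | 8 | 9
  1 | 1 | 2 | 3 | 4 | 5 | 6 | 7 | 8 | 9 | 10
  1 | 2 | 3 | 4 | 5 | 6 | 7 | 8 | 9 | 10 | 11

second differences of R give the permutation w = (1, 10, 5, 3, 4, 7, 6, 11, 8, 9, 2).

|D(w)|=21, |Ess(w)|=5:

[(2, 9, 1), (3, 4, 1), (6, 6, 4), (8, 9, 6), (10, 2, 1)]


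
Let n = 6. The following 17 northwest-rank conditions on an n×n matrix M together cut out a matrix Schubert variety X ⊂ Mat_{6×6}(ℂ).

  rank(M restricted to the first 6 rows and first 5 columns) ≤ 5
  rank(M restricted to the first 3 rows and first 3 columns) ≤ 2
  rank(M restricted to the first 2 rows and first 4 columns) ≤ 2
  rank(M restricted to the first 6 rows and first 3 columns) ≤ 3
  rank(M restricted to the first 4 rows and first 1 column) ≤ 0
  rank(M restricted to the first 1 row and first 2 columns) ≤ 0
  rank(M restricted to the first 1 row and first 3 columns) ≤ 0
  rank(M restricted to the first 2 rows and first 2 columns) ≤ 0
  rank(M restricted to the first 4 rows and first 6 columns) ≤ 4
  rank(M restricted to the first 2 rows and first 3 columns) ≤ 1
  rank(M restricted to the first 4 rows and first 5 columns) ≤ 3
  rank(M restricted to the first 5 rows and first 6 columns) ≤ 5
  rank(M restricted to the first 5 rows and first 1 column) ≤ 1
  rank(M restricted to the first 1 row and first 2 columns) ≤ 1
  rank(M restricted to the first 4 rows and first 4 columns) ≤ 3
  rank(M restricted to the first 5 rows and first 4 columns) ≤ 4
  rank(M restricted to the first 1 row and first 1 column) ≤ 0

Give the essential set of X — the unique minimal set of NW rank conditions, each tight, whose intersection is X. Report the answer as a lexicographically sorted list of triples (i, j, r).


The tightest implied rank at each (i,j), from the 17 conditions:

  i=1: 0 0 0 1 1 1
  i=2: 0 0 1 2 2 2
  i=3: 0 1 2 3 3 3
  i=4: 0 1 2 3 3 4
  i=5: 1 2 3 4 4 5
  i=6: 1 2 3 4 5 6

giving w = (4, 3, 2, 6, 1, 5) via Δ²R.

4 SE-corners of the 8-cell Rothe diagram give Ess(w):

[(1, 3, 0), (2, 2, 0), (4, 1, 0), (4, 5, 3)]


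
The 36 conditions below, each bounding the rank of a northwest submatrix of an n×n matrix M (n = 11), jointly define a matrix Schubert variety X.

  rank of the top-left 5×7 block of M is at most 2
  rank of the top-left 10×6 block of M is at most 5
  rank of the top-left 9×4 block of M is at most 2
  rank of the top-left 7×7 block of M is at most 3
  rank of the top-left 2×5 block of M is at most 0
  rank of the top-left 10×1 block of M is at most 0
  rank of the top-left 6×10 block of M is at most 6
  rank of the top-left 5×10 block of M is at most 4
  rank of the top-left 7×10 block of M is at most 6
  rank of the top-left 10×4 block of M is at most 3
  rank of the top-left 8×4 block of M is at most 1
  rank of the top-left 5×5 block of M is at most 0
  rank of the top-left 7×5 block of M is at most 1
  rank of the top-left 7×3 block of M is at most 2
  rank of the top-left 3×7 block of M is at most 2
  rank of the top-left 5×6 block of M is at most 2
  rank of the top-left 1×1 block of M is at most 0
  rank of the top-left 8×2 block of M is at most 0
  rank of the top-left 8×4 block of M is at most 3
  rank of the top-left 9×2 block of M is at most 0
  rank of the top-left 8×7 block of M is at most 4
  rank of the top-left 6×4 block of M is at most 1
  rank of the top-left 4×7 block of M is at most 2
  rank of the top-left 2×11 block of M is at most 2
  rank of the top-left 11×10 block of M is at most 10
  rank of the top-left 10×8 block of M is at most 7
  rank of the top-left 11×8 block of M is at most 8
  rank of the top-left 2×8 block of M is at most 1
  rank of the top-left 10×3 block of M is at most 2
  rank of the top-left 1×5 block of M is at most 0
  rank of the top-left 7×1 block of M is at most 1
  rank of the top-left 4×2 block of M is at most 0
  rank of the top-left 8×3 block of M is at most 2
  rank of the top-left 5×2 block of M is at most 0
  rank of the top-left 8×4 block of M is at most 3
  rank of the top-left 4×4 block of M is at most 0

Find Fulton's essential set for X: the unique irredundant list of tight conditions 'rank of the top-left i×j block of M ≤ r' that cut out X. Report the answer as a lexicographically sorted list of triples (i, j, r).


The tightest implied rank at each (i,j), from the 36 conditions:

  R[1]: 0, 0, 0, 0, 0, 1, 1, 1, 1, 1, 1
  R[2]: 0, 0, 0, 0, 0, 1, 1, 1, 2, 2, 2
  R[3]: 0, 0, 0, 0, 0, 1, 2, 2, 3, 3, 3
  R[4]: 0, 0, 0, 0, 0, 1, 2, 3, 4, 4, 4
  R[5]: 0, 0, 0, 0, 0, 1, 2, 3, 4, 4, 5
  R[6]: 0, 0, 1, 1, 1, 2, 3, 4, 5, 5, 6
  R[7]: 0, 0, 1, 1, 1, 2, 3, 4, 5, 6, 7
  R[8]: 0, 0, 1, 1, 2, 3, 4, 5, 6, 7, 8
  R[9]: 0, 0, 1, 2, 3, 4, 5, 6, 7, 8, 9
  R[10]: 0, 1, 2, 3, 4, 5, 6, 7, 8, 9, 10
  R[11]: 1, 2, 3, 4, 5, 6, 7, 8, 9, 10, 11

the unique w with this rank table is (6, 9, 7, 8, 11, 3, 10, 5, 4, 2, 1).

D(w) has 40 cells with 7 SE-corners; essential set:

[(2, 8, 1), (5, 5, 0), (5, 10, 4), (7, 5, 1), (8, 4, 1), (9, 2, 0), (10, 1, 0)]


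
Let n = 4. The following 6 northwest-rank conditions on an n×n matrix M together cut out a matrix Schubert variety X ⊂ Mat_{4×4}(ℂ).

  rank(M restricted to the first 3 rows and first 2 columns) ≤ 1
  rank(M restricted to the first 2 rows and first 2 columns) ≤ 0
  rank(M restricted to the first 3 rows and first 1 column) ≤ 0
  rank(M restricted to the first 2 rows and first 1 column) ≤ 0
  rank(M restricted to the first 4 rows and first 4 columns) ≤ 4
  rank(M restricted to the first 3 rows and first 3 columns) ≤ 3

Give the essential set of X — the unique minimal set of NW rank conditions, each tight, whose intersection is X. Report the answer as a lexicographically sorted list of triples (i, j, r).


Computing R[i][j] = min implied NW-rank bound (n=4, 6 conditions):

  R[1]: 0  0  1  1
  R[2]: 0  0  1  2
  R[3]: 0  1  2  3
  R[4]: 1  2  3  4

so w = (3, 4, 2, 1).

ℓ(w)=5; the 2 essential cells (i,j,r):

[(2, 2, 0), (3, 1, 0)]


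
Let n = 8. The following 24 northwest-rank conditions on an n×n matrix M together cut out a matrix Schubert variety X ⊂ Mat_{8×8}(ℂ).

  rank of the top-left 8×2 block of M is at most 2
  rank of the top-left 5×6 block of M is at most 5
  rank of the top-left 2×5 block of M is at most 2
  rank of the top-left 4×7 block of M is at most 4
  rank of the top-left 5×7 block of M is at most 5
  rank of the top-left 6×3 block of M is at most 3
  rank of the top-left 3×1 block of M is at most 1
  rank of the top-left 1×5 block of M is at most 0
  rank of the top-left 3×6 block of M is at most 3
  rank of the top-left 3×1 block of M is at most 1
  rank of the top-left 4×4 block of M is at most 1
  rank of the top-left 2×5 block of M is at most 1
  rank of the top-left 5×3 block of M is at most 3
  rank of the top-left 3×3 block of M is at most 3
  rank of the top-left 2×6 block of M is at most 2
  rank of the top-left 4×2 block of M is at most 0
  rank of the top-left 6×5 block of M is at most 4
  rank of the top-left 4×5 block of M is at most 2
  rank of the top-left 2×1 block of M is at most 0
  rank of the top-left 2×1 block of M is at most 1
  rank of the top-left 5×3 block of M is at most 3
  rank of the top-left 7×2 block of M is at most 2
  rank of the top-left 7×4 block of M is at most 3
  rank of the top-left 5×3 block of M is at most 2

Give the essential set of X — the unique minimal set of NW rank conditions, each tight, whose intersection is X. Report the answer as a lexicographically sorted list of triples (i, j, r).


Computing R[i][j] = min implied NW-rank bound (n=8, 24 conditions):

  0 | 0 | 0 | 0 | 0 | 1 | 1 | 1
  0 | 0 | 1 | 1 | 1 | 2 | 2 | 2
  0 | 0 | 1 | 1 | 2 | 3 | 3 | 3
  0 | 0 | 1 | 1 | 2 | 3 | 4 | 4
  1 | 1 | 2 | 2 | 3 | 4 | 5 | 5
  1 | 2 | 3 | 3 | 4 | 5 | 6 | 6
  1 | 2 | 3 | 3 | 4 | 5 | 6 | 7
  1 | 2 | 3 | 4 | 5 | 6 | 7 | 8

second differences of R give the permutation w = (6, 3, 5, 7, 1, 2, 8, 4).

4 SE-corners of the 14-cell Rothe diagram give Ess(w):

[(1, 5, 0), (4, 2, 0), (4, 4, 1), (7, 4, 3)]


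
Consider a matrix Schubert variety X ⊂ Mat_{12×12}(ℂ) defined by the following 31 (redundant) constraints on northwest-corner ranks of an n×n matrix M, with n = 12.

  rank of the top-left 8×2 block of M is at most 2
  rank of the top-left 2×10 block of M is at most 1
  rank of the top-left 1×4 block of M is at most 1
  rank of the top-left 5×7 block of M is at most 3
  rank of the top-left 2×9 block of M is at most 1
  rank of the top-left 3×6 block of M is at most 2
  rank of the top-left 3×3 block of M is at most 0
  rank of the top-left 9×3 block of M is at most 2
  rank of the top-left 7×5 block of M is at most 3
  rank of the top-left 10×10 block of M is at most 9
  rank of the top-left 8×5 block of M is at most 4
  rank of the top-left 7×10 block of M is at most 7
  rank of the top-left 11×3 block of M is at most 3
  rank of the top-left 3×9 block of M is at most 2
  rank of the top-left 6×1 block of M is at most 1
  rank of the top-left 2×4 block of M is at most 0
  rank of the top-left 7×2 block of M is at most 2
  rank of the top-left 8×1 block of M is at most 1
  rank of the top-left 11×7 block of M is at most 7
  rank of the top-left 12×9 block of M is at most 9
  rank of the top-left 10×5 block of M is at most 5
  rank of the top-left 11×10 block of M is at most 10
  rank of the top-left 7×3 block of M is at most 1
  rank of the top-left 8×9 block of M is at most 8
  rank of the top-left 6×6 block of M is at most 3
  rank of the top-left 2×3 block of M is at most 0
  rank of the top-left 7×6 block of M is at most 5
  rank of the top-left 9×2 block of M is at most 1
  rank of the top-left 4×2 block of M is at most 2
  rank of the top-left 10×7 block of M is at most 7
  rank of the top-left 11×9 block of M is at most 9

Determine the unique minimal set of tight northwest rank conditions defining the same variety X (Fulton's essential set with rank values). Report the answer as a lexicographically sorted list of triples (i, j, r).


The tightest implied rank at each (i,j), from the 31 conditions:

  R[1]: 0  0  0  0  1  1  1  1  1  1  1  1
  R[2]: 0  0  0  0  1  1  1  1  1  1  2  2
  R[3]: 0  0  0  1  2  2  2  2  2  2  3  3
  R[4]: 1  1  1  2  3  3  3  3  3  3  4  4
  R[5]: 1  1  1  2  3  3  3  4  4  4  5  5
  R[6]: 1  1  1  2  3  3  4  5  5  5  6  6
  R[7]: 1  1  1  2  3  4  5  6  6  6  7  7
  R[8]: 1  1  2  3  4  5  6  7  7  7  8  8
  R[9]: 1  1  2  3  4  5  6  7  8  8  9  9
  R[10]: 1  2  3  4  5  6  7  8  9  9  10  10
  R[11]: 1  2  3  4  5  6  7  8  9  10  11  11
  R[12]: 1  2  3  4  5  6  7  8  9  10  11  12

so w = (5, 11, 4, 1, 8, 7, 6, 3, 9, 2, 10, 12).

|D(w)|=27, |Ess(w)|=7:

[(2, 4, 0), (2, 10, 1), (3, 3, 0), (5, 7, 3), (6, 6, 3), (7, 3, 1), (9, 2, 1)]


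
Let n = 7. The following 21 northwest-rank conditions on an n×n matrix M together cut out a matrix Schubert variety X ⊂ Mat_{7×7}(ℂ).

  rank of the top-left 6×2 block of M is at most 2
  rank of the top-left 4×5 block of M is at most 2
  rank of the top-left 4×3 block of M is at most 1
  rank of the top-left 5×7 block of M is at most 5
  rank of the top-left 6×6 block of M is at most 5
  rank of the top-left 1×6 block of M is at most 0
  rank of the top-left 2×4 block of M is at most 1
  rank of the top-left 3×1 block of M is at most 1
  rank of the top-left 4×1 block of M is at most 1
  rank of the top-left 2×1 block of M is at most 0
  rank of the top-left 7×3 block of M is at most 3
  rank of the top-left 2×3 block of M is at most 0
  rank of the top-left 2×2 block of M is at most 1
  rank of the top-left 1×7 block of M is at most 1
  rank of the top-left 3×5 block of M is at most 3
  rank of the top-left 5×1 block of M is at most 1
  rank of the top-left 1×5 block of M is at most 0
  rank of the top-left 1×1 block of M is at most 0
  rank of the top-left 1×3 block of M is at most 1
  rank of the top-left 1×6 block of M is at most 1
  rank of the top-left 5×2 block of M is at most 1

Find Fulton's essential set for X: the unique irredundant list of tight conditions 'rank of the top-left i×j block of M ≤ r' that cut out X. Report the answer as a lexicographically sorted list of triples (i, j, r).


Reconstructing r_w from the 21 given conditions:

  i=1: 0 | 0 | 0 | 0 | 0 | 0 | 1
  i=2: 0 | 0 | 0 | 1 | 1 | 1 | 2
  i=3: 1 | 1 | 1 | 2 | 2 | 2 | 3
  i=4: 1 | 1 | 1 | 2 | 2 | 3 | 4
  i=5: 1 | 1 | 2 | 3 | 3 | 4 | 5
  i=6: 1 | 2 | 3 | 4 | 4 | 5 | 6
  i=7: 1 | 2 | 3 | 4 | 5 | 6 | 7

giving w = (7, 4, 1, 6, 3, 2, 5) via Δ²R.

5 SE-corners of the 13-cell Rothe diagram give Ess(w):

[(1, 6, 0), (2, 3, 0), (4, 3, 1), (4, 5, 2), (5, 2, 1)]


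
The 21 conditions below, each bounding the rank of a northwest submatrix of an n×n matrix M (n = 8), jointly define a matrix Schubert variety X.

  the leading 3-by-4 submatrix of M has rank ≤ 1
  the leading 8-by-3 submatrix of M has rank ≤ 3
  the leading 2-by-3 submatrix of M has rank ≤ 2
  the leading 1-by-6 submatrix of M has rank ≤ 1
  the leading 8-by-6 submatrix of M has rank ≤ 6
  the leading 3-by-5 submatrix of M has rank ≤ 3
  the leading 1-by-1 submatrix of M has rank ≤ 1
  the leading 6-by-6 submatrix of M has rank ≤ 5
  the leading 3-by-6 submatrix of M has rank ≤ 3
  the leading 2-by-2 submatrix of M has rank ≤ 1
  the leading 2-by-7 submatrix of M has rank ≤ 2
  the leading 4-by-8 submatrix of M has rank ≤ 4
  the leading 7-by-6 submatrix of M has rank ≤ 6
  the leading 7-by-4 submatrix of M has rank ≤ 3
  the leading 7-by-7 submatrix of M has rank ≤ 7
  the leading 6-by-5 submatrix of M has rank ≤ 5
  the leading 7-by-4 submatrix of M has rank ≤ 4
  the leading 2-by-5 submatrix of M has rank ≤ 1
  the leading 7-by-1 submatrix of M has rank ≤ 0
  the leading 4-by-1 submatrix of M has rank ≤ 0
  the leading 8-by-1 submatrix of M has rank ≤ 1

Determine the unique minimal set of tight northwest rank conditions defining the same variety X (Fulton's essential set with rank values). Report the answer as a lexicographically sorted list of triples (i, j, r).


Propagating the 21 rank bounds to every northwest block:

  row 1: 0 1 1 1 1 1 1 1
  row 2: 0 1 1 1 1 2 2 2
  row 3: 0 1 1 1 2 3 3 3
  row 4: 0 1 2 2 3 4 4 4
  row 5: 0 1 2 3 4 5 5 5
  row 6: 0 1 2 3 4 5 6 6
  row 7: 0 1 2 3 4 5 6 7
  row 8: 1 2 3 4 5 6 7 8

giving w = (2, 6, 5, 3, 4, 7, 8, 1) via Δ²R.

3 SE-corners of the 12-cell Rothe diagram give Ess(w):

[(2, 5, 1), (3, 4, 1), (7, 1, 0)]


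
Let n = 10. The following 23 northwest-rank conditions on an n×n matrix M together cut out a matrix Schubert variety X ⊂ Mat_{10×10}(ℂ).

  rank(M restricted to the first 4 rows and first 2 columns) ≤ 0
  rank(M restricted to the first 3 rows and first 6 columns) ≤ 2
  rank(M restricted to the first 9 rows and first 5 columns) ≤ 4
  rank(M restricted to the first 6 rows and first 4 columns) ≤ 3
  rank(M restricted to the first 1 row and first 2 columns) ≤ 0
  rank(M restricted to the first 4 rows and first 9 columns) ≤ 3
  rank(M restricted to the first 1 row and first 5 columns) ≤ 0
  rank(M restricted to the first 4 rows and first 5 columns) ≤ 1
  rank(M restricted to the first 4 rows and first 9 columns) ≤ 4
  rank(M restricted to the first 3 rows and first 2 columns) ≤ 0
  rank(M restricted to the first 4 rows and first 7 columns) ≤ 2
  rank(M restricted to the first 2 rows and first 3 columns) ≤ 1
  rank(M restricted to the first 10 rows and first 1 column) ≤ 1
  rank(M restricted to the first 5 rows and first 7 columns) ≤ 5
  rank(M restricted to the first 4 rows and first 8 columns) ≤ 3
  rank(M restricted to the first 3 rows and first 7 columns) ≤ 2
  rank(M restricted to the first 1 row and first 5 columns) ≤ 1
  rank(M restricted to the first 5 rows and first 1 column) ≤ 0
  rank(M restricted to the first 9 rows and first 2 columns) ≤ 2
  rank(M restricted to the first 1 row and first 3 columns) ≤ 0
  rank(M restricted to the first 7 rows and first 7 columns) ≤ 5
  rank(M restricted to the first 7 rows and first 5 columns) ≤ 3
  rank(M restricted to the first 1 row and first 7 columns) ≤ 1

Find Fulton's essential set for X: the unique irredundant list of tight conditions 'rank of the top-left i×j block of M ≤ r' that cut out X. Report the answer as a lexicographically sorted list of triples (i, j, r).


Reconstructing r_w from the 23 given conditions:

  i=1: 0, 0, 0, 0, 0, 1, 1, 1, 1, 1
  i=2: 0, 0, 1, 1, 1, 2, 2, 2, 2, 2
  i=3: 0, 0, 1, 1, 1, 2, 2, 3, 3, 3
  i=4: 0, 0, 1, 1, 1, 2, 2, 3, 3, 4
  i=5: 0, 1, 2, 2, 2, 3, 3, 4, 4, 5
  i=6: 1, 2, 3, 3, 3, 4, 4, 5, 5, 6
  i=7: 1, 2, 3, 3, 3, 4, 5, 6, 6, 7
  i=8: 1, 2, 3, 4, 4, 5, 6, 7, 7, 8
  i=9: 1, 2, 3, 4, 4, 5, 6, 7, 8, 9
  i=10: 1, 2, 3, 4, 5, 6, 7, 8, 9, 10

the unique w with this rank table is (6, 3, 8, 10, 2, 1, 7, 4, 9, 5).

ℓ(w)=22; the 8 essential cells (i,j,r):

[(1, 5, 0), (4, 2, 0), (4, 5, 1), (4, 7, 2), (4, 9, 3), (5, 1, 0), (7, 5, 3), (9, 5, 4)]


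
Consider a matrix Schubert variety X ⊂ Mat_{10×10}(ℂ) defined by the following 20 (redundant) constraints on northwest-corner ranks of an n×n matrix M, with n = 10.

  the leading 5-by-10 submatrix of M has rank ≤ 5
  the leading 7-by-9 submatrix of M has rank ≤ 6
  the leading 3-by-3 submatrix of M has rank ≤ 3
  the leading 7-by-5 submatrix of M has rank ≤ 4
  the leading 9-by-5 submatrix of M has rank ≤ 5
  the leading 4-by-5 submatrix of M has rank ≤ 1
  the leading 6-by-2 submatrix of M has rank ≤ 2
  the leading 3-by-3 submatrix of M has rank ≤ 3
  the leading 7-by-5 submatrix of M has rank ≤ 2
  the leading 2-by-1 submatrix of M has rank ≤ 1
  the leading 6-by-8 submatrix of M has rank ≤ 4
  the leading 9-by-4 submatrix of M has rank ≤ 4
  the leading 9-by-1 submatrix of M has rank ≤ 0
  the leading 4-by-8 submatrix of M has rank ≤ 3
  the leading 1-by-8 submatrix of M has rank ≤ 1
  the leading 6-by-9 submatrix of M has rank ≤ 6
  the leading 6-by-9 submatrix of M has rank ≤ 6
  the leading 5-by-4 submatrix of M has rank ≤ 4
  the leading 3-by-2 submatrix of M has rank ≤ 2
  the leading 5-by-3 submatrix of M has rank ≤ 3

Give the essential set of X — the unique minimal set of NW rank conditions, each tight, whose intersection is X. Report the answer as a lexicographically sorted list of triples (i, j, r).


Reconstructing r_w from the 20 given conditions:

  row 1: 0, 1, 1, 1, 1, 1, 1, 1, 1, 1
  row 2: 0, 1, 1, 1, 1, 2, 2, 2, 2, 2
  row 3: 0, 1, 1, 1, 1, 2, 3, 3, 3, 3
  row 4: 0, 1, 1, 1, 1, 2, 3, 3, 4, 4
  row 5: 0, 1, 2, 2, 2, 3, 4, 4, 5, 5
  row 6: 0, 1, 2, 2, 2, 3, 4, 4, 5, 6
  row 7: 0, 1, 2, 2, 2, 3, 4, 5, 6, 7
  row 8: 0, 1, 2, 3, 3, 4, 5, 6, 7, 8
  row 9: 0, 1, 2, 3, 4, 5, 6, 7, 8, 9
  row 10: 1, 2, 3, 4, 5, 6, 7, 8, 9, 10

giving w = (2, 6, 7, 9, 3, 10, 8, 4, 5, 1) via Δ²R.

5 SE-corners of the 24-cell Rothe diagram give Ess(w):

[(4, 5, 1), (4, 8, 3), (6, 8, 4), (7, 5, 2), (9, 1, 0)]


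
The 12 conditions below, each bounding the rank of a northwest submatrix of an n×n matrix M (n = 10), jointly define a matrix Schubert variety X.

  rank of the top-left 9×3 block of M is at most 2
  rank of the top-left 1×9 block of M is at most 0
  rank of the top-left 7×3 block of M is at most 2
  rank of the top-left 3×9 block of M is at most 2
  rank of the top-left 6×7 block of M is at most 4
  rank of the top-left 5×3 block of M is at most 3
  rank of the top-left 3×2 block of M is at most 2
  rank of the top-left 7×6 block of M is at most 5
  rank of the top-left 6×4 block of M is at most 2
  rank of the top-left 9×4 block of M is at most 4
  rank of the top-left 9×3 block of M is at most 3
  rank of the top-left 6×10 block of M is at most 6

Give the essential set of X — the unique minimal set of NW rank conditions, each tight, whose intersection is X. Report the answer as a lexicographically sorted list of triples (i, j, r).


The tightest implied rank at each (i,j), from the 12 conditions:

  0 | 0 | 0 | 0 | 0 | 0 | 0 | 0 | 0 | 1
  1 | 1 | 1 | 1 | 1 | 1 | 1 | 1 | 1 | 2
  1 | 2 | 2 | 2 | 2 | 2 | 2 | 2 | 2 | 3
  1 | 2 | 2 | 2 | 3 | 3 | 3 | 3 | 3 | 4
  1 | 2 | 2 | 2 | 3 | 4 | 4 | 4 | 4 | 5
  1 | 2 | 2 | 2 | 3 | 4 | 4 | 5 | 5 | 6
  1 | 2 | 2 | 3 | 4 | 5 | 5 | 6 | 6 | 7
  1 | 2 | 2 | 3 | 4 | 5 | 6 | 7 | 7 | 8
  1 | 2 | 2 | 3 | 4 | 5 | 6 | 7 | 8 | 9
  1 | 2 | 3 | 4 | 5 | 6 | 7 | 8 | 9 | 10

second differences of R give the permutation w = (10, 1, 2, 5, 6, 8, 4, 7, 9, 3).

4 SE-corners of the 19-cell Rothe diagram give Ess(w):

[(1, 9, 0), (6, 4, 2), (6, 7, 4), (9, 3, 2)]


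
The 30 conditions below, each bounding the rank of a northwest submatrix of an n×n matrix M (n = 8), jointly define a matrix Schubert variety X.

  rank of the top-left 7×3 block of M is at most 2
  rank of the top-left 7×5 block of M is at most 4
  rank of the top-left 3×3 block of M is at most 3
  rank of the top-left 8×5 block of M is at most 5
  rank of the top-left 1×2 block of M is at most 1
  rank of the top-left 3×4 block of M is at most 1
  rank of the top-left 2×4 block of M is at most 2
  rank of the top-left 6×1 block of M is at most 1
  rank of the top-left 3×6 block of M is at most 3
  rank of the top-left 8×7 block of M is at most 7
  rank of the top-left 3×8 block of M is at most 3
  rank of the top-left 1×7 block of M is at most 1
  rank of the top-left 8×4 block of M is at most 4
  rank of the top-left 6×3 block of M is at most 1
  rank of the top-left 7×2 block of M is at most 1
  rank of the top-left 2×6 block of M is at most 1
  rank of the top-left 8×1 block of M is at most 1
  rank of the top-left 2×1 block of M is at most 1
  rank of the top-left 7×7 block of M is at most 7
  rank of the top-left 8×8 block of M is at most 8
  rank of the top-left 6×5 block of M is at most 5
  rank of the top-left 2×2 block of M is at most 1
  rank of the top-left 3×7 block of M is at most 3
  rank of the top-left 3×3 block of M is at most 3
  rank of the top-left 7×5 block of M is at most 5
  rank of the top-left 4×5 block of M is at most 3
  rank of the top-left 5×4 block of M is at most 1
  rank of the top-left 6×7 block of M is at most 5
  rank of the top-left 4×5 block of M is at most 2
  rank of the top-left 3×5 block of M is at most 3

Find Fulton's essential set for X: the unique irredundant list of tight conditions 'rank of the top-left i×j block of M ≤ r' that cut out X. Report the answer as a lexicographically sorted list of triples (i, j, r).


Recovering R(i,j) via the rank-extension bound from the 30 conditions:

  row 1: 1 1 1 1 1 1 1 1
  row 2: 1 1 1 1 1 1 2 2
  row 3: 1 1 1 1 2 2 3 3
  row 4: 1 1 1 1 2 3 4 4
  row 5: 1 1 1 1 2 3 4 5
  row 6: 1 1 1 2 3 4 5 6
  row 7: 1 1 2 3 4 5 6 7
  row 8: 1 2 3 4 5 6 7 8

so w = (1, 7, 5, 6, 8, 4, 3, 2).

4 SE-corners of the 17-cell Rothe diagram give Ess(w):

[(2, 6, 1), (5, 4, 1), (6, 3, 1), (7, 2, 1)]


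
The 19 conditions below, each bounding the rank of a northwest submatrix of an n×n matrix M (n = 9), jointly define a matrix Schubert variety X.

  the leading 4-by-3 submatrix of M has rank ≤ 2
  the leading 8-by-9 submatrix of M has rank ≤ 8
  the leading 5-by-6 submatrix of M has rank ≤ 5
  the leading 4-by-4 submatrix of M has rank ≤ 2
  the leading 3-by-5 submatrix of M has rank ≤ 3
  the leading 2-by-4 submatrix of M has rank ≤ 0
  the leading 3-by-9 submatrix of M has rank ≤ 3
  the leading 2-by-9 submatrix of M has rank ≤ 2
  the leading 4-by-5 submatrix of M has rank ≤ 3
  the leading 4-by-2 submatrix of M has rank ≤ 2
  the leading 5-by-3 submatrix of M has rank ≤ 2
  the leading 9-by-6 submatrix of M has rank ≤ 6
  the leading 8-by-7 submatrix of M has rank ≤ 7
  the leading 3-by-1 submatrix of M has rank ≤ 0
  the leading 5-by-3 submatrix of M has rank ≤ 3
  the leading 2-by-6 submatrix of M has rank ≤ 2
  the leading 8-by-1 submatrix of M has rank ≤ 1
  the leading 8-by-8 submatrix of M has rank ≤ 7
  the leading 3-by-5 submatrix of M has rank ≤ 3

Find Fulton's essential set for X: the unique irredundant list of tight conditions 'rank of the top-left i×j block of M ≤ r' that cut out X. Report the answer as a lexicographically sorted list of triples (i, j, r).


Recovering R(i,j) via the rank-extension bound from the 19 conditions:

  i=1: 0 0 0 0 1 1 1 1 1
  i=2: 0 0 0 0 1 2 2 2 2
  i=3: 0 1 1 1 2 3 3 3 3
  i=4: 1 2 2 2 3 4 4 4 4
  i=5: 1 2 2 3 4 5 5 5 5
  i=6: 1 2 3 4 5 6 6 6 6
  i=7: 1 2 3 4 5 6 7 7 7
  i=8: 1 2 3 4 5 6 7 7 8
  i=9: 1 2 3 4 5 6 7 8 9

reading off 1-entries of Δ²R: w = (5, 6, 2, 1, 4, 3, 7, 9, 8).

Rothe diagram D(w) (11 cells), 4 SE-corners (essential conditions):

[(2, 4, 0), (3, 1, 0), (5, 3, 2), (8, 8, 7)]


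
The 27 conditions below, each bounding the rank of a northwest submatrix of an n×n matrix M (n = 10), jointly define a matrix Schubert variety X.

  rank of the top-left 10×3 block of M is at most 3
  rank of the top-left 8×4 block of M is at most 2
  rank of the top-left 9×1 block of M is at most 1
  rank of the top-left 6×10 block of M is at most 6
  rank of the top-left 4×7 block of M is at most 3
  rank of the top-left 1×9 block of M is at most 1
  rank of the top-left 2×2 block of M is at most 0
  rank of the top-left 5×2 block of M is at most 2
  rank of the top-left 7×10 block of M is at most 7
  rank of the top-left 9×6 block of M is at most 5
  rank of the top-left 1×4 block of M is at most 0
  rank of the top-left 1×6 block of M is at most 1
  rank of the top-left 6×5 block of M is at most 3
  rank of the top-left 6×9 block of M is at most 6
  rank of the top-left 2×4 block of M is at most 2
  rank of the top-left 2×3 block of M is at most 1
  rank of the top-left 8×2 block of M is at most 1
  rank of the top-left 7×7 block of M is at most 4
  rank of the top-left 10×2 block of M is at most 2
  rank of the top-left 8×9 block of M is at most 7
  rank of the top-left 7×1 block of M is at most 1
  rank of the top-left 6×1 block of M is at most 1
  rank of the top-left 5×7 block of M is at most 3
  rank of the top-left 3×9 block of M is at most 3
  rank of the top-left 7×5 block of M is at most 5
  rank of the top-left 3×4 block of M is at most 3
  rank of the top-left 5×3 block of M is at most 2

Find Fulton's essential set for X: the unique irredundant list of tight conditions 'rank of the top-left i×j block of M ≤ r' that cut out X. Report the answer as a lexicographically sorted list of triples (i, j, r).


Computing R[i][j] = min implied NW-rank bound (n=10, 27 conditions):

  0 0 0 0 1 1 1 1 1 1
  0 0 1 1 2 2 2 2 2 2
  1 1 2 2 3 3 3 3 3 3
  1 1 2 2 3 3 3 4 4 4
  1 1 2 2 3 3 3 4 5 5
  1 1 2 2 3 4 4 5 6 6
  1 1 2 2 3 4 4 5 6 7
  1 1 2 2 3 4 5 6 7 8
  1 2 3 3 4 5 6 7 8 9
  1 2 3 4 5 6 7 8 9 10

second differences of R give the permutation w = (5, 3, 1, 8, 9, 6, 10, 7, 2, 4).

D(w) has 21 cells with 6 SE-corners; essential set:

[(1, 4, 0), (2, 2, 0), (5, 7, 3), (7, 7, 4), (8, 2, 1), (8, 4, 2)]


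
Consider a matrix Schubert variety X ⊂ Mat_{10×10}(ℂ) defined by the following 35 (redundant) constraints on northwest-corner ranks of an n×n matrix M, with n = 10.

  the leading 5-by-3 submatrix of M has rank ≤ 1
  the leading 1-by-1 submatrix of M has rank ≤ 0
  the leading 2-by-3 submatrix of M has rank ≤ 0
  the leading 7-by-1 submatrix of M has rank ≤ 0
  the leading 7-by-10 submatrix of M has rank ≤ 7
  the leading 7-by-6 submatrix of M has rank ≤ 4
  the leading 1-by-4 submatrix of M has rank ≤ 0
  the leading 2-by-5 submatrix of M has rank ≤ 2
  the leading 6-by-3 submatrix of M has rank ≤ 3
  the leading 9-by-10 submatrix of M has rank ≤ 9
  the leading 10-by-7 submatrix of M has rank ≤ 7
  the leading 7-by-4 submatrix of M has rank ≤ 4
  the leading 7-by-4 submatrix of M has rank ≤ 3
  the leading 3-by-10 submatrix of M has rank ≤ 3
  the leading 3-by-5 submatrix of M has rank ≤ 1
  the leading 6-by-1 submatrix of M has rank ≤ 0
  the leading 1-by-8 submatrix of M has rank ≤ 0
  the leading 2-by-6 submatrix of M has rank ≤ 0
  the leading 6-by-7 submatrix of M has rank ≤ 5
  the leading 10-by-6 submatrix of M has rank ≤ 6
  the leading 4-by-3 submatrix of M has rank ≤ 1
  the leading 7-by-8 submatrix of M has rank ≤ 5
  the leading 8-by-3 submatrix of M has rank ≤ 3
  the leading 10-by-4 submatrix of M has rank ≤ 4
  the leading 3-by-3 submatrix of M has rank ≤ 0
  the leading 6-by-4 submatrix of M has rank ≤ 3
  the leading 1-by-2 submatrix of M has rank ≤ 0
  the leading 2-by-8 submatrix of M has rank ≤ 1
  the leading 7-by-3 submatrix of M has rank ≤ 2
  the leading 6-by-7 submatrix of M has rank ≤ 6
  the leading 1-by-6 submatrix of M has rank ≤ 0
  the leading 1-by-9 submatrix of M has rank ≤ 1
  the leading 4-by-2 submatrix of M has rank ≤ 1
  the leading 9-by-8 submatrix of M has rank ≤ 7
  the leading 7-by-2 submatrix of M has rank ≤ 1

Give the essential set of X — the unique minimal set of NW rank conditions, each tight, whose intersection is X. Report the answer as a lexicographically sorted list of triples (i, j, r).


Propagating the 35 rank bounds to every northwest block:

  0 0 0 0 0 0 0 0 1 1
  0 0 0 0 0 0 1 1 2 2
  0 0 0 1 1 1 2 2 3 3
  0 1 1 2 2 2 3 3 4 4
  0 1 1 2 3 3 4 4 5 5
  0 1 2 3 4 4 5 5 6 6
  0 1 2 3 4 4 5 5 6 7
  1 2 3 4 5 5 6 6 7 8
  1 2 3 4 5 6 7 7 8 9
  1 2 3 4 5 6 7 8 9 10

giving w = (9, 7, 4, 2, 5, 3, 10, 1, 6, 8) via Δ²R.

Fulton essential set (7 of the 24 Rothe cells):

[(1, 8, 0), (2, 6, 0), (3, 3, 0), (5, 3, 1), (7, 1, 0), (7, 6, 4), (7, 8, 5)]


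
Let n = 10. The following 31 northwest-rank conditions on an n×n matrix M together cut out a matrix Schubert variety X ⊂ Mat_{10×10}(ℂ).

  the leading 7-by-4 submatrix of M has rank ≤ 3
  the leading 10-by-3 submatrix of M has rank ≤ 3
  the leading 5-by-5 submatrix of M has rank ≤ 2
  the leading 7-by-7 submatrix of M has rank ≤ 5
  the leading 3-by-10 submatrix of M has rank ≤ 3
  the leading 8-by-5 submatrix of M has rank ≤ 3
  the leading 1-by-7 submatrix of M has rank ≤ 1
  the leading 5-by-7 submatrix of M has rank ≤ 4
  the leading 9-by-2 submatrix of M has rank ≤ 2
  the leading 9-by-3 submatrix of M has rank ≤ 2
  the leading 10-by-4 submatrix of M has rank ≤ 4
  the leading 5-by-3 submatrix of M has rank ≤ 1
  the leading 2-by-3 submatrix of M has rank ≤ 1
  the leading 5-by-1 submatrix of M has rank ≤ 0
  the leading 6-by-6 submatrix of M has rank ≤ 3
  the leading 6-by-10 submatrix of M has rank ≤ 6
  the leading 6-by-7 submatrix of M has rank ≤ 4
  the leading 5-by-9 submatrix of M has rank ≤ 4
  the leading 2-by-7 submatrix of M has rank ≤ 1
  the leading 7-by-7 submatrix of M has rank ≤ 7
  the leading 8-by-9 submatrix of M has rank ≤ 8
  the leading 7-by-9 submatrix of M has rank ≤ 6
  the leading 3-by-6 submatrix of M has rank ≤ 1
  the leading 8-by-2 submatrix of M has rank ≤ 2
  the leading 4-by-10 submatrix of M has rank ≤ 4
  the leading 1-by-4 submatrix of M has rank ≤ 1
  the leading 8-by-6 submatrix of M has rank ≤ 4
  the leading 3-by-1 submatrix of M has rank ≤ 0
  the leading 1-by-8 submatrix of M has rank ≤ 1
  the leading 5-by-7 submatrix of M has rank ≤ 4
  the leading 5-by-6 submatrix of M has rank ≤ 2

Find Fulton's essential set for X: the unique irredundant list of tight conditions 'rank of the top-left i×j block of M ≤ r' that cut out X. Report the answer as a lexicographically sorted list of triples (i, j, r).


Rank table r_w(10×10) implied by the 31 constraints:

  0, 1, 1, 1, 1, 1, 1, 1, 1, 1
  0, 1, 1, 1, 1, 1, 1, 2, 2, 2
  0, 1, 1, 1, 1, 1, 2, 3, 3, 3
  0, 1, 1, 2, 2, 2, 3, 4, 4, 4
  0, 1, 1, 2, 2, 2, 3, 4, 4, 5
  1, 2, 2, 3, 3, 3, 4, 5, 5, 6
  1, 2, 2, 3, 3, 4, 5, 6, 6, 7
  1, 2, 2, 3, 3, 4, 5, 6, 7, 8
  1, 2, 2, 3, 4, 5, 6, 7, 8, 9
  1, 2, 3, 4, 5, 6, 7, 8, 9, 10

the unique w with this rank table is (2, 8, 7, 4, 10, 1, 6, 9, 5, 3).

ℓ(w)=24; the 8 essential cells (i,j,r):

[(2, 7, 1), (3, 6, 1), (5, 1, 0), (5, 3, 1), (5, 6, 2), (5, 9, 4), (8, 5, 3), (9, 3, 2)]
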